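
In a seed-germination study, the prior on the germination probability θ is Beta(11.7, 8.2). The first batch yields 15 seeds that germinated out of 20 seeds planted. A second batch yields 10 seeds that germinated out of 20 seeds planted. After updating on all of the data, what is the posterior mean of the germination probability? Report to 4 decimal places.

The Beta prior is conjugate to a Binomial/Bernoulli likelihood; the update adds successes to α and failures to β.
After batch 1: Beta(11.7+15, 8.2+5) = Beta(26.7, 13.2).
After batch 2: Beta(26.7+10, 13.2+10) = Beta(36.7, 23.2).
Posterior mean = α/(α+β) = 36.7/59.9 = 0.6127.

0.6127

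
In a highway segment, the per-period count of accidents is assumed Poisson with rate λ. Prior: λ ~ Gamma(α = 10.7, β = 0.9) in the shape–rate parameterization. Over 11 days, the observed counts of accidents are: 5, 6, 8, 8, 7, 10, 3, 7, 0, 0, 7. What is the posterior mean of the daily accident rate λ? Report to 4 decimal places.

6.0252

With a Gamma(shape α, rate β) prior, the Poisson likelihood is conjugate: the posterior is Gamma(α + ΣXᵢ, β + n).
Sum of counts S = 61 over n = 11 days.
Posterior: Gamma(α+S, β+n) = Gamma(10.7+61, 0.9+11) = Gamma(71.7, 11.9).
Posterior mean = α/β = 71.7/11.9 = 6.0252.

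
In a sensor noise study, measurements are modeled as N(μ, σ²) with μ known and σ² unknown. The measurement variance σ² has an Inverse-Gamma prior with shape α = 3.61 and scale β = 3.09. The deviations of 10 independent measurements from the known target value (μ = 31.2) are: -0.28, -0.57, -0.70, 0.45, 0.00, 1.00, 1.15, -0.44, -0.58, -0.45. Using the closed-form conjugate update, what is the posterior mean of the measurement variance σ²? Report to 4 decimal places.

0.6788

With known mean μ and an Inverse-Gamma(α, β) prior on σ², the Normal likelihood is conjugate: posterior is Inv-Gamma(α + n/2, β + Σ(xᵢ−μ)²/2).
Σ(xᵢ−μ)² = (-0.28)² + (-0.57)² + (-0.70)² + (0.45)² + (0.00)² + (1.00)² + (1.15)² + (-0.44)² + (-0.58)² + (-0.45)² = 4.1508.
Posterior: Inv-Gamma(3.61 + 10/2, 3.09 + 4.1508/2) = Inv-Gamma(8.61, 5.16540).
E[σ²|data] = β/(α−1) = 5.16540/7.61 = 0.6788.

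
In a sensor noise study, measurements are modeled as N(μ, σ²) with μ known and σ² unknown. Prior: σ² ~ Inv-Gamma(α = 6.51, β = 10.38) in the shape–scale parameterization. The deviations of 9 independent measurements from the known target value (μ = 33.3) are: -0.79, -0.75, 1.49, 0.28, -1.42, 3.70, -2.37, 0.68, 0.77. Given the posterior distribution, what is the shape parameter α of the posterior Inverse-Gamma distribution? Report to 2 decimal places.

With known mean μ and an Inverse-Gamma(α, β) prior on σ², the Normal likelihood is conjugate: posterior is Inv-Gamma(α + n/2, β + Σ(xᵢ−μ)²/2).
Σ(xᵢ−μ)² = (-0.79)² + (-0.75)² + (1.49)² + (0.28)² + (-1.42)² + (3.70)² + (-2.37)² + (0.68)² + (0.77)² = 25.8637.
Posterior: Inv-Gamma(6.51 + 9/2, 10.38 + 25.8637/2) = Inv-Gamma(11.01, 23.31185).
Posterior α = 11.01.

11.01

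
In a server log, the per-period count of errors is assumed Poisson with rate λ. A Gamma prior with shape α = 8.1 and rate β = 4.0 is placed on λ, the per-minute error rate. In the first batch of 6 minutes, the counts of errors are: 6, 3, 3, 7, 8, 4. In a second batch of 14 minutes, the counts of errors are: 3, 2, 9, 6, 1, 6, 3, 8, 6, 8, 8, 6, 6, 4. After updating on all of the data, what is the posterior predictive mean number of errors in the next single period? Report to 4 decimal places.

4.7958

With a Gamma(shape α, rate β) prior, the Poisson likelihood is conjugate: the posterior is Gamma(α + ΣXᵢ, β + n).
Batch 1: sum of counts S = 31 over n = 6 minutes.
After batch 1: Gamma(α+S, β+n) = Gamma(8.1+31, 4.0+6) = Gamma(39.1, 10.0).
Batch 2: sum of counts S = 76 over n = 14 minutes.
After batch 2: Gamma(α+S, β+n) = Gamma(39.1+76, 10.0+14) = Gamma(115.1, 24.0).
The predictive distribution for one future period is NegBinom with mean α/β = 4.7958.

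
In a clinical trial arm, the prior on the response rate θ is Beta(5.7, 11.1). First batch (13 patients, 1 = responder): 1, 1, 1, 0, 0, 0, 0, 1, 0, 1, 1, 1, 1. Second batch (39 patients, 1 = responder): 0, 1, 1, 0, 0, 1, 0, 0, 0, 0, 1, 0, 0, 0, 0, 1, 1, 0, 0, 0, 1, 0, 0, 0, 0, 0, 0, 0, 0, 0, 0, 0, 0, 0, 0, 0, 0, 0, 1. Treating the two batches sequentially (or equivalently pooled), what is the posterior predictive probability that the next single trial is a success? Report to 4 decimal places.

0.3154

The Beta prior is conjugate to a Binomial/Bernoulli likelihood; the update adds successes to α and failures to β.
After batch 1: Beta(5.7+8, 11.1+5) = Beta(13.7, 16.1).
After batch 2: Beta(13.7+8, 16.1+31) = Beta(21.7, 47.1).
For a single future Bernoulli trial, P(success | data) = α/(α+β) = 0.3154.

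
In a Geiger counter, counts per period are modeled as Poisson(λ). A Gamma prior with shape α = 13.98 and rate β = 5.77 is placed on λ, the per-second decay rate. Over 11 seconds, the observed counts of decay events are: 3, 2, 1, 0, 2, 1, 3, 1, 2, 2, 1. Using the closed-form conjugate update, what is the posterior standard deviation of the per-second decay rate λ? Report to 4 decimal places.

With a Gamma(shape α, rate β) prior, the Poisson likelihood is conjugate: the posterior is Gamma(α + ΣXᵢ, β + n).
Sum of counts S = 18 over n = 11 seconds.
Posterior: Gamma(α+S, β+n) = Gamma(13.98+18, 5.77+11) = Gamma(31.98, 16.77).
SD = √α/β = √31.98/16.77 = 0.3372.

0.3372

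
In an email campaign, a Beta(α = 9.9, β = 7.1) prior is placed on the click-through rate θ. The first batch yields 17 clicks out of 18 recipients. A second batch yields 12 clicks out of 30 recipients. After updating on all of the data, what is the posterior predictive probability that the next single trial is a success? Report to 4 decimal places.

0.5985

The Beta prior is conjugate to a Binomial/Bernoulli likelihood; the update adds successes to α and failures to β.
After batch 1: Beta(9.9+17, 7.1+1) = Beta(26.9, 8.1).
After batch 2: Beta(26.9+12, 8.1+18) = Beta(38.9, 26.1).
For a single future Bernoulli trial, P(success | data) = α/(α+β) = 0.5985.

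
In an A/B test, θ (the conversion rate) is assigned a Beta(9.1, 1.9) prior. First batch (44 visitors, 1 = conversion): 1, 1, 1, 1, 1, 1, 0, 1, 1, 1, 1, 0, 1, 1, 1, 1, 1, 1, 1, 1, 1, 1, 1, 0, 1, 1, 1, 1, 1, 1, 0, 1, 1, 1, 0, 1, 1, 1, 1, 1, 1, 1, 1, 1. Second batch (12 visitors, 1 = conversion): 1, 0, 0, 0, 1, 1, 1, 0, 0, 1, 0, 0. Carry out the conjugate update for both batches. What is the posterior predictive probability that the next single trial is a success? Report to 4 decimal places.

0.7925

The Beta prior is conjugate to a Binomial/Bernoulli likelihood; the update adds successes to α and failures to β.
After batch 1: Beta(9.1+39, 1.9+5) = Beta(48.1, 6.9).
After batch 2: Beta(48.1+5, 6.9+7) = Beta(53.1, 13.9).
For a single future Bernoulli trial, P(success | data) = α/(α+β) = 0.7925.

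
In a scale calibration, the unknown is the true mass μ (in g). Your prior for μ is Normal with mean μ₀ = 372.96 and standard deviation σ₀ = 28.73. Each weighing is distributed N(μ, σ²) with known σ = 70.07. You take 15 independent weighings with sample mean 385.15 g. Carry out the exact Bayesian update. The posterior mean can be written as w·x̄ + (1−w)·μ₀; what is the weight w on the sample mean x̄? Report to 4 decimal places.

0.7160

For Normal data with known variance σ², a Normal(μ₀, σ₀²) prior on μ is conjugate. Posterior precision = 1/σ₀² + n/σ²; posterior mean is the precision-weighted average of μ₀ and x̄.
σ₀² = 28.73² = 825.4129, σ² = 70.07² = 4909.8049. Prior precision 1/σ₀² = 1/825.4129; data precision n/σ² = 15/4909.8049.
w = (n/σ²)/(1/σ₀² + n/σ²) = n·σ₀²/(σ² + n·σ₀²) = 15·825.4129/(4909.8049 + 15·825.4129) = 12381.1935/17290.9984 = 0.7160.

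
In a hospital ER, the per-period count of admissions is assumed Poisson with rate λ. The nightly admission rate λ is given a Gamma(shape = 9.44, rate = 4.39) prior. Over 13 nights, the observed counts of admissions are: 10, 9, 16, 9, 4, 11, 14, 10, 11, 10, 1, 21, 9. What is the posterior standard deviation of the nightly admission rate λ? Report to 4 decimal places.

With a Gamma(shape α, rate β) prior, the Poisson likelihood is conjugate: the posterior is Gamma(α + ΣXᵢ, β + n).
Sum of counts S = 135 over n = 13 nights.
Posterior: Gamma(α+S, β+n) = Gamma(9.44+135, 4.39+13) = Gamma(144.44, 17.39).
SD = √α/β = √144.44/17.39 = 0.6911.

0.6911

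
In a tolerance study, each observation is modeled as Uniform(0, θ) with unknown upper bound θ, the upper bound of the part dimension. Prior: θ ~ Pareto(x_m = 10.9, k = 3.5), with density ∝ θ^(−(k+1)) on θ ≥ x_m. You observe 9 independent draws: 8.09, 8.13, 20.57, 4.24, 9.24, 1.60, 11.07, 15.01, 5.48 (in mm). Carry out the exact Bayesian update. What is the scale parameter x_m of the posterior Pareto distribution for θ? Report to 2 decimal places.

20.57

A Pareto(scale x_m, shape k) prior on the upper bound θ of Uniform(0, θ) is conjugate: posterior is Pareto(max(x_m, max xᵢ), k + n).
Sample maximum = 20.57; prior scale x_m = 10.9 → posterior scale = max = 20.57.
Posterior shape = 3.5 + 9 = 12.5.
Posterior scale x_m = 20.57.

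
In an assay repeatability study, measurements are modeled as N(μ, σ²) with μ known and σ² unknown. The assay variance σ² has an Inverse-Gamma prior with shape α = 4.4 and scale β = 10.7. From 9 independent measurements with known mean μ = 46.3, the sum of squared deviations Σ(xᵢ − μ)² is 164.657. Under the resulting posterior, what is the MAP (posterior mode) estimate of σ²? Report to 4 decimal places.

9.3968

With known mean μ and an Inverse-Gamma(α, β) prior on σ², the Normal likelihood is conjugate: posterior is Inv-Gamma(α + n/2, β + Σ(xᵢ−μ)²/2).
Posterior: Inv-Gamma(4.4 + 9/2, 10.7 + 164.657/2) = Inv-Gamma(8.90, 93.0285).
Mode = β/(α+1) = 93.0285/9.90 = 9.3968.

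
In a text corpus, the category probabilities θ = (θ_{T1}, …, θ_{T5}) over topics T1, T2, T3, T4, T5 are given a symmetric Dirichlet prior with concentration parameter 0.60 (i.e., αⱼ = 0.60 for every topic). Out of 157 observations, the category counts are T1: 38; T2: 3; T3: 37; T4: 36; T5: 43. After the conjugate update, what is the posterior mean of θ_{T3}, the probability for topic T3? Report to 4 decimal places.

0.2350

The Dirichlet prior is conjugate to the Multinomial likelihood: each posterior αⱼ = prior αⱼ + observed count nⱼ.
Posterior concentration: (38.60, 3.60, 37.60, 36.60, 43.60), total = 160.00.
E[θ_{T3}|data] = α_{T3}/Σα = 37.60/160.00 = 0.2350.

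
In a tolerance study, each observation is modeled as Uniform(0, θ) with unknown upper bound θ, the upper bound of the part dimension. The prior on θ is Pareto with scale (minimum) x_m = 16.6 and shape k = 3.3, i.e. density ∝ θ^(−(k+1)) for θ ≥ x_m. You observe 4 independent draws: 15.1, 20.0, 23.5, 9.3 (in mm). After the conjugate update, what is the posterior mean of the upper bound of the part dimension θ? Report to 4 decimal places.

A Pareto(scale x_m, shape k) prior on the upper bound θ of Uniform(0, θ) is conjugate: posterior is Pareto(max(x_m, max xᵢ), k + n).
Sample maximum = 23.5; prior scale x_m = 16.6 → posterior scale = max = 23.5.
Posterior shape = 3.3 + 4 = 7.3.
E[θ|data] = k·x_m/(k−1) = 7.3·23.5/6.3 = 27.2302.

27.2302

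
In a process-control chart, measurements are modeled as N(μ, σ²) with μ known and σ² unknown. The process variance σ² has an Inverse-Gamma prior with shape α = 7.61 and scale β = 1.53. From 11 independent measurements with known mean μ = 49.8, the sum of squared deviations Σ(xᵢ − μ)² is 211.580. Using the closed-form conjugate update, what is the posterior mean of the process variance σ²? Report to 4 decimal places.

With known mean μ and an Inverse-Gamma(α, β) prior on σ², the Normal likelihood is conjugate: posterior is Inv-Gamma(α + n/2, β + Σ(xᵢ−μ)²/2).
Posterior: Inv-Gamma(7.61 + 11/2, 1.53 + 211.580/2) = Inv-Gamma(13.11, 107.3200).
E[σ²|data] = β/(α−1) = 107.3200/12.11 = 8.8621.

8.8621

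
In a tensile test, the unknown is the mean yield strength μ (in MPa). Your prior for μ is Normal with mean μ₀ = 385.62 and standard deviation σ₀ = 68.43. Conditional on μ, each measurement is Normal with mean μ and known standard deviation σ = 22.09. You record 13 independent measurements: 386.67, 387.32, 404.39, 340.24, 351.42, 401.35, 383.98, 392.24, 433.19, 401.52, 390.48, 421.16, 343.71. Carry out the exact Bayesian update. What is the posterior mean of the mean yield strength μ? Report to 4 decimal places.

387.4980

For Normal data with known variance σ², a Normal(μ₀, σ₀²) prior on μ is conjugate. Posterior precision = 1/σ₀² + n/σ²; posterior mean is the precision-weighted average of μ₀ and x̄.
Σxᵢ = 386.67 + 387.32 + 404.39 + 340.24 + 351.42 + 401.35 + 383.98 + 392.24 + 433.19 + 401.52 + 390.48 + 421.16 + 343.71 = 5037.67, so n·x̄ = 5037.67.
σ₀² = 68.43² = 4682.6649, σ² = 22.09² = 487.9681; σ² + n·σ₀² = 487.9681 + 13·4682.6649 = 61362.6118.
Posterior mean = (μ₀/σ₀² + n·x̄/σ²)/(1/σ₀² + n/σ²) = (σ²·μ₀ + σ₀²·n·x̄)/(σ² + n·σ₀²) = (487.9681·385.62 + 4682.6649·5037.67)/61362.6118 = 23777890.745505/61362.6118 = 387.4980.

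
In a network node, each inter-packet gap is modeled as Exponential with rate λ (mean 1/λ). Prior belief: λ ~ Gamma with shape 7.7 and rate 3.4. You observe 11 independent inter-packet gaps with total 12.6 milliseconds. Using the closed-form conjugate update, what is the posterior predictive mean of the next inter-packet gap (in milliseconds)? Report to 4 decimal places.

With a Gamma(shape α, rate β) prior on the exponential rate λ, the posterior after n observations with total T = Σxᵢ is Gamma(α+n, β+T).
Posterior: Gamma(7.7+11, 3.4+12.6) = Gamma(18.7, 16.0).
The predictive distribution for the next observation is Lomax; its mean is β/(α−1) = 16.0/17.7 = 0.9040.

0.9040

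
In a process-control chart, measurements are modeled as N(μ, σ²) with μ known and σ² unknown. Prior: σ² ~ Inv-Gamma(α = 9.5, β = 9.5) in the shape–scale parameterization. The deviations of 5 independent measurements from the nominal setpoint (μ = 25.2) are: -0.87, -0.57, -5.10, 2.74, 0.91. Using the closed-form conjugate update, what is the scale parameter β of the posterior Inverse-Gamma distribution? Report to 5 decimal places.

With known mean μ and an Inverse-Gamma(α, β) prior on σ², the Normal likelihood is conjugate: posterior is Inv-Gamma(α + n/2, β + Σ(xᵢ−μ)²/2).
Σ(xᵢ−μ)² = (-0.87)² + (-0.57)² + (-5.10)² + (2.74)² + (0.91)² = 35.4275.
Posterior: Inv-Gamma(9.5 + 5/2, 9.5 + 35.4275/2) = Inv-Gamma(12.00, 27.21375).
Posterior β = 27.21375.

27.21375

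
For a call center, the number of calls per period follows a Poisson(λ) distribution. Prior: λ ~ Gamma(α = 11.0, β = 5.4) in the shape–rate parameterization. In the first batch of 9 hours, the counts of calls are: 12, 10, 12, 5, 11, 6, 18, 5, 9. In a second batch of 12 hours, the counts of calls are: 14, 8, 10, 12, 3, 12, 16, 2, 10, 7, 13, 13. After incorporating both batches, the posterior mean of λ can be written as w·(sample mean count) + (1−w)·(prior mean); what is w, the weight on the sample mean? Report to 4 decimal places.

0.7955

With a Gamma(shape α, rate β) prior, the Poisson likelihood is conjugate: the posterior is Gamma(α + ΣXᵢ, β + n).
Total number of hours: n = 9 + 12 = 21.
Posterior mean = (α₀+S)/(β₀+n) = [n/(β₀+n)]·(S/n) + [β₀/(β₀+n)]·(α₀/β₀), so only n and β₀ enter the weight.
Weight on data w = n/(β₀+n) = 21/(5.4+21) = 21/26.4 = 0.7955.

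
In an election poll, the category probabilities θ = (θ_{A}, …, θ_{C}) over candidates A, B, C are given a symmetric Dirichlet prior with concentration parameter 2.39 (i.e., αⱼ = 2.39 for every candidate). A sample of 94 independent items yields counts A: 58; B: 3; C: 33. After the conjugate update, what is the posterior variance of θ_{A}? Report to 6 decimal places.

0.002355

The Dirichlet prior is conjugate to the Multinomial likelihood: each posterior αⱼ = prior αⱼ + observed count nⱼ.
Posterior concentration: (60.39, 5.39, 35.39), total = 101.17.
Var[θ_j] = α_j(Σα−α_j)/((Σα)²(Σα+1)) = 60.39·40.78/(101.17²·102.17) = 0.002355.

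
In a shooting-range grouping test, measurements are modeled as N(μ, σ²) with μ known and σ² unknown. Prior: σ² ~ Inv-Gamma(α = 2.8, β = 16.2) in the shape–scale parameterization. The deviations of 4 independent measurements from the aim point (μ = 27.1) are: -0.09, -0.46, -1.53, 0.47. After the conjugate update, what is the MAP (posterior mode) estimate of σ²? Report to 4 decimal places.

With known mean μ and an Inverse-Gamma(α, β) prior on σ², the Normal likelihood is conjugate: posterior is Inv-Gamma(α + n/2, β + Σ(xᵢ−μ)²/2).
Σ(xᵢ−μ)² = (-0.09)² + (-0.46)² + (-1.53)² + (0.47)² = 2.7815.
Posterior: Inv-Gamma(2.8 + 4/2, 16.2 + 2.7815/2) = Inv-Gamma(4.80, 17.59075).
Mode = β/(α+1) = 17.59075/5.80 = 3.0329.

3.0329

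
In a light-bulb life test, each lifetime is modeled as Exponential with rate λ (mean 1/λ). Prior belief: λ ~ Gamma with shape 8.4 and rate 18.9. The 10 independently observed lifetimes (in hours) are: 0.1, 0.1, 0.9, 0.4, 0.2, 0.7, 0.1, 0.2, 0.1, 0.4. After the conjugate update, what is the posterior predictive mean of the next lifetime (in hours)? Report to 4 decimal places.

With a Gamma(shape α, rate β) prior on the exponential rate λ, the posterior after n observations with total T = Σxᵢ is Gamma(α+n, β+T).
Sum of observations T = 3.2 hours; n = 10.
Posterior: Gamma(8.4+10, 18.9+3.2) = Gamma(18.4, 22.1).
The predictive distribution for the next observation is Lomax; its mean is β/(α−1) = 22.1/17.4 = 1.2701.

1.2701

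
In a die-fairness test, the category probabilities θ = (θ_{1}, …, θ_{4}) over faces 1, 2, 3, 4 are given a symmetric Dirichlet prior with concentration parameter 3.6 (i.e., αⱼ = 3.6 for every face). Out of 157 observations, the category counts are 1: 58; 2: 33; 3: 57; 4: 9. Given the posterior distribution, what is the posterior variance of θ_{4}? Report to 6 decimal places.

The Dirichlet prior is conjugate to the Multinomial likelihood: each posterior αⱼ = prior αⱼ + observed count nⱼ.
Posterior concentration: (61.6, 36.6, 60.6, 12.6), total = 171.4.
Var[θ_j] = α_j(Σα−α_j)/((Σα)²(Σα+1)) = 12.6·158.8/(171.4²·172.4) = 0.000395.

0.000395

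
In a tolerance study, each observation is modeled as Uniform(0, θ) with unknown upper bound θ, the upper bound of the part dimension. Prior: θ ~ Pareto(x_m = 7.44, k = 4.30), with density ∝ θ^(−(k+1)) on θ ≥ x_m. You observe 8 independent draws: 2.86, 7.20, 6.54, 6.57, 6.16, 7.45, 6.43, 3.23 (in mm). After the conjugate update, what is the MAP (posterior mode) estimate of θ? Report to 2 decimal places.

A Pareto(scale x_m, shape k) prior on the upper bound θ of Uniform(0, θ) is conjugate: posterior is Pareto(max(x_m, max xᵢ), k + n).
Sample maximum = 7.45; prior scale x_m = 7.44 → posterior scale = max = 7.45.
Posterior shape = 4.30 + 8 = 12.30.
The Pareto density is decreasing on [x_m, ∞), so the mode is x_m = 7.45.

7.45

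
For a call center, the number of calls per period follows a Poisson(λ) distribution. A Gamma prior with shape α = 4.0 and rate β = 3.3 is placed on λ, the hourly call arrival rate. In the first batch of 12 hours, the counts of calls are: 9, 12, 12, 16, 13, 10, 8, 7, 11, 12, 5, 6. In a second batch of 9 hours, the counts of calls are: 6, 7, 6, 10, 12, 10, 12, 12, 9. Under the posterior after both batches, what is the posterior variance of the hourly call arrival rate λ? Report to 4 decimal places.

0.3539

With a Gamma(shape α, rate β) prior, the Poisson likelihood is conjugate: the posterior is Gamma(α + ΣXᵢ, β + n).
Batch 1: sum of counts S = 121 over n = 12 hours.
After batch 1: Gamma(α+S, β+n) = Gamma(4.0+121, 3.3+12) = Gamma(125.0, 15.3).
Batch 2: sum of counts S = 84 over n = 9 hours.
After batch 2: Gamma(α+S, β+n) = Gamma(125.0+84, 15.3+9) = Gamma(209.0, 24.3).
Var = α/β² = 209.0/24.3² = 0.3539.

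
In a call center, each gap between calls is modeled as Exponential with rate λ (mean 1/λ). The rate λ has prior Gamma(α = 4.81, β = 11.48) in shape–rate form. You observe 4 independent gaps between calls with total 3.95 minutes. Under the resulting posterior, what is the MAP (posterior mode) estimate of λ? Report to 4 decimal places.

0.5062

With a Gamma(shape α, rate β) prior on the exponential rate λ, the posterior after n observations with total T = Σxᵢ is Gamma(α+n, β+T).
Posterior: Gamma(4.81+4, 11.48+3.95) = Gamma(8.81, 15.43).
Mode = (α−1)/β = 0.5062.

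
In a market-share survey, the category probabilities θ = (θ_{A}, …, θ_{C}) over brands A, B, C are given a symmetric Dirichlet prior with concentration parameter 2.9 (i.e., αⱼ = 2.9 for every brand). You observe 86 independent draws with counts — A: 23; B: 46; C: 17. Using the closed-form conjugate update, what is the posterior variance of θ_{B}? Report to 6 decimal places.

The Dirichlet prior is conjugate to the Multinomial likelihood: each posterior αⱼ = prior αⱼ + observed count nⱼ.
Posterior concentration: (25.9, 48.9, 19.9), total = 94.7.
Var[θ_j] = α_j(Σα−α_j)/((Σα)²(Σα+1)) = 48.9·45.8/(94.7²·95.7) = 0.002610.

0.002610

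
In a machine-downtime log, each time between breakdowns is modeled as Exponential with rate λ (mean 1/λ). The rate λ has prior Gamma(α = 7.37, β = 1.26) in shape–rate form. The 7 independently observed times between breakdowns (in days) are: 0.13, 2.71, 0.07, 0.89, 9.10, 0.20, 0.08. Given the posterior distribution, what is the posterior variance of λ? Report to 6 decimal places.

With a Gamma(shape α, rate β) prior on the exponential rate λ, the posterior after n observations with total T = Σxᵢ is Gamma(α+n, β+T).
Sum of observations T = 13.18 days; n = 7.
Posterior: Gamma(7.37+7, 1.26+13.18) = Gamma(14.37, 14.44).
Var = α/β² = 0.068916.

0.068916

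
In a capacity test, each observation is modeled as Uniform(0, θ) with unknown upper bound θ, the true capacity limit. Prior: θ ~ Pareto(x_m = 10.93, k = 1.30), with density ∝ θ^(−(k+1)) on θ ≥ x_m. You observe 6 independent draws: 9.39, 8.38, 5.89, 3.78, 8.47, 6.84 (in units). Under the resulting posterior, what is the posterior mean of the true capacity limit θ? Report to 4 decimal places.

A Pareto(scale x_m, shape k) prior on the upper bound θ of Uniform(0, θ) is conjugate: posterior is Pareto(max(x_m, max xᵢ), k + n).
Sample maximum = 9.39; prior scale x_m = 10.93 → posterior scale = max = 10.93.
Posterior shape = 1.30 + 6 = 7.30.
E[θ|data] = k·x_m/(k−1) = 7.30·10.93/6.30 = 12.6649.

12.6649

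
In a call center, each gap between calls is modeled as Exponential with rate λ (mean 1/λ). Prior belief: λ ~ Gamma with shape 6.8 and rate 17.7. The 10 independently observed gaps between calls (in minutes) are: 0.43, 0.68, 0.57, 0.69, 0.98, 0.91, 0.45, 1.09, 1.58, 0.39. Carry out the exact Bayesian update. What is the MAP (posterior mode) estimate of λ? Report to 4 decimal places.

0.6203

With a Gamma(shape α, rate β) prior on the exponential rate λ, the posterior after n observations with total T = Σxᵢ is Gamma(α+n, β+T).
Sum of observations T = 7.77 minutes; n = 10.
Posterior: Gamma(6.8+10, 17.7+7.77) = Gamma(16.8, 25.47).
Mode = (α−1)/β = 0.6203.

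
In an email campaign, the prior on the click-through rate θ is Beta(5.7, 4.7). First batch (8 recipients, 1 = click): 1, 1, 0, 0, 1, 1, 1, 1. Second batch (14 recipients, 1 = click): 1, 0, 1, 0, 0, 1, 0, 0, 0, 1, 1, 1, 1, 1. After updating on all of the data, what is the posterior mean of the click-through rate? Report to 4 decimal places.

The Beta prior is conjugate to a Binomial/Bernoulli likelihood; the update adds successes to α and failures to β.
After batch 1: Beta(5.7+6, 4.7+2) = Beta(11.7, 6.7).
After batch 2: Beta(11.7+8, 6.7+6) = Beta(19.7, 12.7).
Posterior mean = α/(α+β) = 19.7/32.4 = 0.6080.

0.6080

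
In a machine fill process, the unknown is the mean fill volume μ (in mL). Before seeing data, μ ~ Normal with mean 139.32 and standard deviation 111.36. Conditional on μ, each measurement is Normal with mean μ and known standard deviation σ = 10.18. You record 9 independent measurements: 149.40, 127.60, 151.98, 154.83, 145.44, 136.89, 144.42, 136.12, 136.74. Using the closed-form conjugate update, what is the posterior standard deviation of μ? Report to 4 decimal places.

For Normal data with known variance σ², a Normal(μ₀, σ₀²) prior on μ is conjugate. Posterior precision = 1/σ₀² + n/σ²; posterior mean is the precision-weighted average of μ₀ and x̄.
σ₀² = 111.36² = 12401.0496, σ² = 10.18² = 103.6324; σ² + n·σ₀² = 103.6324 + 9·12401.0496 = 111713.0788.
Posterior precision = 1/σ₀² + n/σ² = 1/12401.0496 + 9/103.6324 = (σ² + n·σ₀²)/(σ₀²σ²) = 111713.0788/(12401.0496·103.6324); posterior variance σₙ² = σ₀²σ²/(σ² + n·σ₀²) = 12401.0496·103.6324/111713.0788 = 11.504029.
Posterior SD = √σₙ² = √(12401.0496·103.6324/111713.0788) = 3.3918.

3.3918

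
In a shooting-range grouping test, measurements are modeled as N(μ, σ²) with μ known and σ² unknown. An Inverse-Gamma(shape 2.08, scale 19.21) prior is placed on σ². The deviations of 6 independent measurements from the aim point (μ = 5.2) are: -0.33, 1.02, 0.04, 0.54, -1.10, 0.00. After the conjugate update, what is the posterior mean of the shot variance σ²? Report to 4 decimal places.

With known mean μ and an Inverse-Gamma(α, β) prior on σ², the Normal likelihood is conjugate: posterior is Inv-Gamma(α + n/2, β + Σ(xᵢ−μ)²/2).
Σ(xᵢ−μ)² = (-0.33)² + (1.02)² + (0.04)² + (0.54)² + (-1.10)² + (0.00)² = 2.6525.
Posterior: Inv-Gamma(2.08 + 6/2, 19.21 + 2.6525/2) = Inv-Gamma(5.08, 20.53625).
E[σ²|data] = β/(α−1) = 20.53625/4.08 = 5.0334.

5.0334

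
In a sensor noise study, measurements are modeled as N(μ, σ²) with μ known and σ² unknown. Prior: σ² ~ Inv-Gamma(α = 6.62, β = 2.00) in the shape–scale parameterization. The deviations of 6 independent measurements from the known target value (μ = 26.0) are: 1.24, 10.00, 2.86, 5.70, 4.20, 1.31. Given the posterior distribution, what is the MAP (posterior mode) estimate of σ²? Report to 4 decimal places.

7.7949

With known mean μ and an Inverse-Gamma(α, β) prior on σ², the Normal likelihood is conjugate: posterior is Inv-Gamma(α + n/2, β + Σ(xᵢ−μ)²/2).
Σ(xᵢ−μ)² = (1.24)² + (10.00)² + (2.86)² + (5.70)² + (4.20)² + (1.31)² = 161.5633.
Posterior: Inv-Gamma(6.62 + 6/2, 2.00 + 161.5633/2) = Inv-Gamma(9.62, 82.78165).
Mode = β/(α+1) = 82.78165/10.62 = 7.7949.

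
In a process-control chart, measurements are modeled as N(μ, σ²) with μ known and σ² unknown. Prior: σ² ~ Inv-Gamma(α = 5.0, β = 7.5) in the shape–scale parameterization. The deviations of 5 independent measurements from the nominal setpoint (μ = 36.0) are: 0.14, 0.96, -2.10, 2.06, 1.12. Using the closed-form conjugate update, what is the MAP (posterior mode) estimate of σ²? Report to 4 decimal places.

1.5205

With known mean μ and an Inverse-Gamma(α, β) prior on σ², the Normal likelihood is conjugate: posterior is Inv-Gamma(α + n/2, β + Σ(xᵢ−μ)²/2).
Σ(xᵢ−μ)² = (0.14)² + (0.96)² + (-2.10)² + (2.06)² + (1.12)² = 10.8492.
Posterior: Inv-Gamma(5.0 + 5/2, 7.5 + 10.8492/2) = Inv-Gamma(7.50, 12.92460).
Mode = β/(α+1) = 12.92460/8.50 = 1.5205.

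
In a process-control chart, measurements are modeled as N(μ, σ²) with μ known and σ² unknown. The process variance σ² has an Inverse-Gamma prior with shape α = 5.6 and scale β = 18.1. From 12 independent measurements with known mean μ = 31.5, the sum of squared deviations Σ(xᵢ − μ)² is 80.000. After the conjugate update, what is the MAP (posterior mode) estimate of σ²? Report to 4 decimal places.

4.6111

With known mean μ and an Inverse-Gamma(α, β) prior on σ², the Normal likelihood is conjugate: posterior is Inv-Gamma(α + n/2, β + Σ(xᵢ−μ)²/2).
Posterior: Inv-Gamma(5.6 + 12/2, 18.1 + 80.000/2) = Inv-Gamma(11.60, 58.1000).
Mode = β/(α+1) = 58.1000/12.60 = 4.6111.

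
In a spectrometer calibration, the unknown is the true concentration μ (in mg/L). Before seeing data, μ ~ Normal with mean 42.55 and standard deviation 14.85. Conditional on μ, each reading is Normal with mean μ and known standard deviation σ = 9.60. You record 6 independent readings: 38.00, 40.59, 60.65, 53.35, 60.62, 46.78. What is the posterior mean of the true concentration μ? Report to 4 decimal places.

49.5133

For Normal data with known variance σ², a Normal(μ₀, σ₀²) prior on μ is conjugate. Posterior precision = 1/σ₀² + n/σ²; posterior mean is the precision-weighted average of μ₀ and x̄.
Σxᵢ = 38.00 + 40.59 + 60.65 + 53.35 + 60.62 + 46.78 = 299.99, so n·x̄ = 299.99.
σ₀² = 14.85² = 220.5225, σ² = 9.60² = 92.16; σ² + n·σ₀² = 92.16 + 6·220.5225 = 1415.295.
Posterior mean = (μ₀/σ₀² + n·x̄/σ²)/(1/σ₀² + n/σ²) = (σ²·μ₀ + σ₀²·n·x̄)/(σ² + n·σ₀²) = (92.16·42.55 + 220.5225·299.99)/1415.295 = 70075.952775/1415.295 = 49.5133.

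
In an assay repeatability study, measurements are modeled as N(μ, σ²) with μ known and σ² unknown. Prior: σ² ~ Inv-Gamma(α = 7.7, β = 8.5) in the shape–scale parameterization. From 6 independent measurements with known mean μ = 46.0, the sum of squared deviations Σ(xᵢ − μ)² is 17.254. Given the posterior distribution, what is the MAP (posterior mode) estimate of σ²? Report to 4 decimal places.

With known mean μ and an Inverse-Gamma(α, β) prior on σ², the Normal likelihood is conjugate: posterior is Inv-Gamma(α + n/2, β + Σ(xᵢ−μ)²/2).
Posterior: Inv-Gamma(7.7 + 6/2, 8.5 + 17.254/2) = Inv-Gamma(10.70, 17.1270).
Mode = β/(α+1) = 17.1270/11.70 = 1.4638.

1.4638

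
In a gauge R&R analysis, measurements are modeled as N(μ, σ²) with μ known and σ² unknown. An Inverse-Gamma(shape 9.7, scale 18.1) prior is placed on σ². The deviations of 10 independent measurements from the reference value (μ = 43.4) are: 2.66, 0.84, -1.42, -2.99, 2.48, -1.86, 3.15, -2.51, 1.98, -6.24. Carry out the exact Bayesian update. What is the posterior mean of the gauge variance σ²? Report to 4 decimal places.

4.5120

With known mean μ and an Inverse-Gamma(α, β) prior on σ², the Normal likelihood is conjugate: posterior is Inv-Gamma(α + n/2, β + Σ(xᵢ−μ)²/2).
Σ(xᵢ−μ)² = (2.66)² + (0.84)² + (-1.42)² + (-2.99)² + (2.48)² + (-1.86)² + (3.15)² + (-2.51)² + (1.98)² + (-6.24)² = 87.4283.
Posterior: Inv-Gamma(9.7 + 10/2, 18.1 + 87.4283/2) = Inv-Gamma(14.70, 61.81415).
E[σ²|data] = β/(α−1) = 61.81415/13.70 = 4.5120.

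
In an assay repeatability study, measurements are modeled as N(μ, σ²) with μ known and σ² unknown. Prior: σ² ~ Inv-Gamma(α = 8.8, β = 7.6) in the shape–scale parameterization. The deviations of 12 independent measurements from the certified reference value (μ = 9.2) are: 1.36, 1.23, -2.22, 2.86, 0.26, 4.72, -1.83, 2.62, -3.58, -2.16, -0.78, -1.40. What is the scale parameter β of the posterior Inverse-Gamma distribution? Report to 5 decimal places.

With known mean μ and an Inverse-Gamma(α, β) prior on σ², the Normal likelihood is conjugate: posterior is Inv-Gamma(α + n/2, β + Σ(xᵢ−μ)²/2).
Σ(xᵢ−μ)² = (1.36)² + (1.23)² + (-2.22)² + (2.86)² + (0.26)² + (4.72)² + (-1.83)² + (2.62)² + (-3.58)² + (-2.16)² + (-0.78)² + (-1.40)² = 69.0802.
Posterior: Inv-Gamma(8.8 + 12/2, 7.6 + 69.0802/2) = Inv-Gamma(14.80, 42.14010).
Posterior β = 42.14010.

42.14010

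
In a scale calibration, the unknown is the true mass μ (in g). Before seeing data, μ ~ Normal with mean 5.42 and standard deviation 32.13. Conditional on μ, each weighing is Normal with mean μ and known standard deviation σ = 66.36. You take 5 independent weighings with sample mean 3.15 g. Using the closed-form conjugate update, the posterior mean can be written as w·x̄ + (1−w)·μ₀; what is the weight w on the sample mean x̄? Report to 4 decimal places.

0.5396

For Normal data with known variance σ², a Normal(μ₀, σ₀²) prior on μ is conjugate. Posterior precision = 1/σ₀² + n/σ²; posterior mean is the precision-weighted average of μ₀ and x̄.
σ₀² = 32.13² = 1032.3369, σ² = 66.36² = 4403.6496. Prior precision 1/σ₀² = 1/1032.3369; data precision n/σ² = 5/4403.6496.
w = (n/σ²)/(1/σ₀² + n/σ²) = n·σ₀²/(σ² + n·σ₀²) = 5·1032.3369/(4403.6496 + 5·1032.3369) = 5161.6845/9565.3341 = 0.5396.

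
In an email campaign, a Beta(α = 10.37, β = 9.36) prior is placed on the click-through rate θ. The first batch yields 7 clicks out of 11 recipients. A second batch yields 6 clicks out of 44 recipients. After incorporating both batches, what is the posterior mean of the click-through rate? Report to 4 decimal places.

The Beta prior is conjugate to a Binomial/Bernoulli likelihood; the update adds successes to α and failures to β.
After batch 1: Beta(10.37+7, 9.36+4) = Beta(17.37, 13.36).
After batch 2: Beta(17.37+6, 13.36+38) = Beta(23.37, 51.36).
Posterior mean = α/(α+β) = 23.37/74.73 = 0.3127.

0.3127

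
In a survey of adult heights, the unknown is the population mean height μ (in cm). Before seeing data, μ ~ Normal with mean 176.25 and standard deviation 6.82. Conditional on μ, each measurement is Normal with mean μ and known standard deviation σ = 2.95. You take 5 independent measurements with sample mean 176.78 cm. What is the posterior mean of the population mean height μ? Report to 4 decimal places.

176.7609

For Normal data with known variance σ², a Normal(μ₀, σ₀²) prior on μ is conjugate. Posterior precision = 1/σ₀² + n/σ²; posterior mean is the precision-weighted average of μ₀ and x̄.
n·x̄ = 5·176.78 = 883.9.
σ₀² = 6.82² = 46.5124, σ² = 2.95² = 8.7025; σ² + n·σ₀² = 8.7025 + 5·46.5124 = 241.2645.
Posterior mean = (μ₀/σ₀² + n·x̄/σ²)/(1/σ₀² + n/σ²) = (σ²·μ₀ + σ₀²·n·x̄)/(σ² + n·σ₀²) = (8.7025·176.25 + 46.5124·883.9)/241.2645 = 42646.125985/241.2645 = 176.7609.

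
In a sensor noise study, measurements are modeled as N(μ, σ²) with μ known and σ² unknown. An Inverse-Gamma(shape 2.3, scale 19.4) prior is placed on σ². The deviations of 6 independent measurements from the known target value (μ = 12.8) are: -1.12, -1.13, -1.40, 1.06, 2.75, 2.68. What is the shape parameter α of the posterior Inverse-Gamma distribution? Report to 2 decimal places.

5.30

With known mean μ and an Inverse-Gamma(α, β) prior on σ², the Normal likelihood is conjugate: posterior is Inv-Gamma(α + n/2, β + Σ(xᵢ−μ)²/2).
Σ(xᵢ−μ)² = (-1.12)² + (-1.13)² + (-1.40)² + (1.06)² + (2.75)² + (2.68)² = 20.3598.
Posterior: Inv-Gamma(2.3 + 6/2, 19.4 + 20.3598/2) = Inv-Gamma(5.30, 29.57990).
Posterior α = 5.30.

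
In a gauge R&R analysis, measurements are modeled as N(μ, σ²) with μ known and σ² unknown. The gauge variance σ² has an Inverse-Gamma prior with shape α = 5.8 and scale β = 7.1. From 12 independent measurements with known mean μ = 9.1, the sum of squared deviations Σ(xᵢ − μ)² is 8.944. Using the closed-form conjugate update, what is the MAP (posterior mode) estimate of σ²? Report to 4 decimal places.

0.9041

With known mean μ and an Inverse-Gamma(α, β) prior on σ², the Normal likelihood is conjugate: posterior is Inv-Gamma(α + n/2, β + Σ(xᵢ−μ)²/2).
Posterior: Inv-Gamma(5.8 + 12/2, 7.1 + 8.944/2) = Inv-Gamma(11.80, 11.5720).
Mode = β/(α+1) = 11.5720/12.80 = 0.9041.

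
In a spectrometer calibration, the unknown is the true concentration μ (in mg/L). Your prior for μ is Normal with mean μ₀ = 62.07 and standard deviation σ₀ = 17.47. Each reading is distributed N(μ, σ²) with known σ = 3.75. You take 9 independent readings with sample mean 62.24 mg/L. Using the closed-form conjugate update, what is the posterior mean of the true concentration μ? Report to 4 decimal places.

62.2391

For Normal data with known variance σ², a Normal(μ₀, σ₀²) prior on μ is conjugate. Posterior precision = 1/σ₀² + n/σ²; posterior mean is the precision-weighted average of μ₀ and x̄.
n·x̄ = 9·62.24 = 560.16.
σ₀² = 17.47² = 305.2009, σ² = 3.75² = 14.0625; σ² + n·σ₀² = 14.0625 + 9·305.2009 = 2760.8706.
Posterior mean = (μ₀/σ₀² + n·x̄/σ²)/(1/σ₀² + n/σ²) = (σ²·μ₀ + σ₀²·n·x̄)/(σ² + n·σ₀²) = (14.0625·62.07 + 305.2009·560.16)/2760.8706 = 171834.195519/2760.8706 = 62.2391.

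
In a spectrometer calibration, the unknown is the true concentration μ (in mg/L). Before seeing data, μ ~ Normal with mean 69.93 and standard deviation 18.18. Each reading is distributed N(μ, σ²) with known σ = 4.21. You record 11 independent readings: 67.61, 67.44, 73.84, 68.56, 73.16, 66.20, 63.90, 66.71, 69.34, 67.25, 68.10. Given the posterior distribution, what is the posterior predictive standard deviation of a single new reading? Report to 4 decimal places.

For Normal data with known variance σ², a Normal(μ₀, σ₀²) prior on μ is conjugate. Posterior precision = 1/σ₀² + n/σ²; posterior mean is the precision-weighted average of μ₀ and x̄.
σ₀² = 18.18² = 330.5124, σ² = 4.21² = 17.7241; σ² + n·σ₀² = 17.7241 + 11·330.5124 = 3653.3605.
Posterior precision = 1/σ₀² + n/σ² = 1/330.5124 + 11/17.7241 = (σ² + n·σ₀²)/(σ₀²σ²) = 3653.3605/(330.5124·17.7241); posterior variance σₙ² = σ₀²σ²/(σ² + n·σ₀²) = 330.5124·17.7241/3653.3605 = 1.603465.
Predictive variance for one new observation = σₙ² + σ² = 330.5124·17.7241/3653.3605 + 17.7241 = σ²·(σ₀² + 3653.3605)/3653.3605 = 17.7241·3983.8729/3653.3605 = 19.327565; SD = √(17.7241·3983.8729/3653.3605) = 4.3963.

4.3963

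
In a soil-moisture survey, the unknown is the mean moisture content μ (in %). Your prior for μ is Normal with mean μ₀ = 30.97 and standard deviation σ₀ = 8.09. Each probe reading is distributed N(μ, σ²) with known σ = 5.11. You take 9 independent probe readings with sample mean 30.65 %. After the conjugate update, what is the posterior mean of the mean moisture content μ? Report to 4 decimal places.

30.6636

For Normal data with known variance σ², a Normal(μ₀, σ₀²) prior on μ is conjugate. Posterior precision = 1/σ₀² + n/σ²; posterior mean is the precision-weighted average of μ₀ and x̄.
n·x̄ = 9·30.65 = 275.85.
σ₀² = 8.09² = 65.4481, σ² = 5.11² = 26.1121; σ² + n·σ₀² = 26.1121 + 9·65.4481 = 615.145.
Posterior mean = (μ₀/σ₀² + n·x̄/σ²)/(1/σ₀² + n/σ²) = (σ²·μ₀ + σ₀²·n·x̄)/(σ² + n·σ₀²) = (26.1121·30.97 + 65.4481·275.85)/615.145 = 18862.550122/615.145 = 30.6636.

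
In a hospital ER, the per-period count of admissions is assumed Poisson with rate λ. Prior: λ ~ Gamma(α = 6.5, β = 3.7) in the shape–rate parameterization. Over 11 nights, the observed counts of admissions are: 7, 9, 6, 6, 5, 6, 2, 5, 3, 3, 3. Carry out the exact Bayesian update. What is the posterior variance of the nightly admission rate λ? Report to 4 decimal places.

With a Gamma(shape α, rate β) prior, the Poisson likelihood is conjugate: the posterior is Gamma(α + ΣXᵢ, β + n).
Sum of counts S = 55 over n = 11 nights.
Posterior: Gamma(α+S, β+n) = Gamma(6.5+55, 3.7+11) = Gamma(61.5, 14.7).
Var = α/β² = 61.5/14.7² = 0.2846.

0.2846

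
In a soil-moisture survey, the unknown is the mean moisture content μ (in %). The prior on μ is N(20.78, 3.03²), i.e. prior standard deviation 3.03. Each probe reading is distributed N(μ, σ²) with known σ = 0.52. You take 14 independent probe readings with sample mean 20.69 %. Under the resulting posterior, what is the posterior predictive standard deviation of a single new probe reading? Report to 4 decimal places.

For Normal data with known variance σ², a Normal(μ₀, σ₀²) prior on μ is conjugate. Posterior precision = 1/σ₀² + n/σ²; posterior mean is the precision-weighted average of μ₀ and x̄.
σ₀² = 3.03² = 9.1809, σ² = 0.52² = 0.2704; σ² + n·σ₀² = 0.2704 + 14·9.1809 = 128.803.
Posterior precision = 1/σ₀² + n/σ² = 1/9.1809 + 14/0.2704 = (σ² + n·σ₀²)/(σ₀²σ²) = 128.803/(9.1809·0.2704); posterior variance σₙ² = σ₀²σ²/(σ² + n·σ₀²) = 9.1809·0.2704/128.803 = 0.019274.
Predictive variance for one new observation = σₙ² + σ² = 9.1809·0.2704/128.803 + 0.2704 = σ²·(σ₀² + 128.803)/128.803 = 0.2704·137.9839/128.803 = 0.289674; SD = √(0.2704·137.9839/128.803) = 0.5382.

0.5382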